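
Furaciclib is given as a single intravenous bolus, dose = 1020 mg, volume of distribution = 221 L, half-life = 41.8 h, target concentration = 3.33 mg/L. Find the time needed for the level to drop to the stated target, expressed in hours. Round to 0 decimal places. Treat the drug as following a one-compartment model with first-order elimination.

20 h

C₀ = Dose / Vd = 1020 / 221 = 4.615 mg/L
k = ln2 / t½ = 0.693147 / 41.8 = 0.01658 h⁻¹
t = ln(C₀ / C) / k = ln(4.615 / 3.33) / 0.01658
  = ln(1.386) / 0.01658 = 0.3264 / 0.01658 = 19.69 h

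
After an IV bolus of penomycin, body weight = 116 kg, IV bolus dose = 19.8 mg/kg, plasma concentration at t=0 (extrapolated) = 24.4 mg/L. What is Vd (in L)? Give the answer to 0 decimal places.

Dose = 19.8 × 116 = 2297 mg
Vd = Dose / C₀ = 2297 / 24.4 = 94.14 L

94 L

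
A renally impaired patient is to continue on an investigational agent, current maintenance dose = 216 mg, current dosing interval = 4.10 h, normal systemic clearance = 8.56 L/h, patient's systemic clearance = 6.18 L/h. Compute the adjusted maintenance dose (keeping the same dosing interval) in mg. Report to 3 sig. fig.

156 mg

To keep the same average steady-state level, dosing rate must scale with clearance.
CL ratio = 6.18 / 8.56 = 0.7220
New dose (same interval) = 216 × 0.7220 = 156.0 mg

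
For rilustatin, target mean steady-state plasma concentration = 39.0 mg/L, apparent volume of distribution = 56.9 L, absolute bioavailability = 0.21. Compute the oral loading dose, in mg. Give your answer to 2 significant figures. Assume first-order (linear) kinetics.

11000 mg

LD = Css × Vd / F = 39.0 × 56.9 / 0.21 = 10570 mg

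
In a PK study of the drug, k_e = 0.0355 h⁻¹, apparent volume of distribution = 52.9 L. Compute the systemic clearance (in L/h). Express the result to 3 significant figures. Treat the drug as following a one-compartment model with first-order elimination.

1.88 L/h

CL = k × Vd = 0.0355 × 52.9 = 1.878 L/h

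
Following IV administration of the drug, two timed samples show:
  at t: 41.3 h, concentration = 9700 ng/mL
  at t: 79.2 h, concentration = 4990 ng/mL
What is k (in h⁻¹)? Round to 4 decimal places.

k = ln(C₁/C₂) / (t₂ − t₁) = ln(9700/4990) / (79.2 − 41.3)
  = 0.6647 / 37.90 = 0.01754 h⁻¹

0.0175 h⁻¹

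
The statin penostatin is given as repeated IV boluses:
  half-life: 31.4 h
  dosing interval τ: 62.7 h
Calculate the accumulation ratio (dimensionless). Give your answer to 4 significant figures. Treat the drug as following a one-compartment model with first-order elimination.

k = ln2 / t½ = 0.693147 / 31.4 = 0.02207 h⁻¹
e^(−kτ) = e^(−0.02207 × 62.7) = 0.2506
Accumulation ratio R = 1 / (1 − e^(−kτ)) = 1 / (1 − 0.2506) = 1.334

1.334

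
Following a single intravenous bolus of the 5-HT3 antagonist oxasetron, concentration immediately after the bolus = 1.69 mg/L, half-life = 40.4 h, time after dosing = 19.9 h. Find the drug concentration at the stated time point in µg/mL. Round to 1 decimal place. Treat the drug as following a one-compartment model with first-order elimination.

k = ln2 / t½ = 0.693147 / 40.4 = 0.01716 h⁻¹
C = C₀ · e^(−k·t) = 1.690 × e^(−0.01716 × 19.9)
  = 1.690 × 0.7107 = 1.201 mg/L
(1.201 mg/L = 1.201 µg/mL)

1.2 µg/mL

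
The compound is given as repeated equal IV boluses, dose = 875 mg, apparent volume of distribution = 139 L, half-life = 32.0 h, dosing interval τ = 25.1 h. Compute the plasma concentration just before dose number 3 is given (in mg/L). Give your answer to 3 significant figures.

C₀ per dose = Dose / Vd = 875 / 139 = 6.295 mg/L
k = ln2 / t½ = 0.693147 / 32.0 = 0.02166 h⁻¹
Fraction remaining after one interval: r = e^(−kτ) = e^(−0.02166 × 25.1) = 0.5806
Before dose 3, 2 doses have been given (aged 1τ, 2τ).
C_trough = C₀ × (r + r²) = 6.295 × (0.5806 + 0.3371) = 5.777 mg/L

5.78 mg/L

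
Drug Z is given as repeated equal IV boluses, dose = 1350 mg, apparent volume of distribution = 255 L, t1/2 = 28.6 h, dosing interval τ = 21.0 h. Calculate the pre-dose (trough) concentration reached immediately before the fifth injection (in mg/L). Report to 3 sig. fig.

C₀ per dose = Dose / Vd = 1350 / 255 = 5.294 mg/L
k = ln2 / t½ = 0.693147 / 28.6 = 0.02424 h⁻¹
Fraction remaining after one interval: r = e^(−kτ) = e^(−0.02424 × 21.0) = 0.6011
Before dose 5, 4 doses have been given (aged 1τ, 2τ, 3τ, 4τ).
C_trough = C₀ × (r + r² + … + r^4) = C₀ × r(1−r^4)/(1−r)
        = 5.294 × 0.6011 × (1 − 0.1306) / (1 − 0.6011) = 6.936 mg/L

6.94 mg/L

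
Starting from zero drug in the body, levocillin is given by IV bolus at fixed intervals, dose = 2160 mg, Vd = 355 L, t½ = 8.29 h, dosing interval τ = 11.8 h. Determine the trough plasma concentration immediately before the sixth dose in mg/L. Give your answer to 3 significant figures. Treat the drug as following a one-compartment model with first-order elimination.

C₀ per dose = Dose / Vd = 2160 / 355 = 6.085 mg/L
k = ln2 / t½ = 0.693147 / 8.29 = 0.08361 h⁻¹
Fraction remaining after one interval: r = e^(−kτ) = e^(−0.08361 × 11.8) = 0.3728
Before dose 6, 5 doses have been given (aged 1τ, 2τ, 3τ, 4τ, 5τ).
C_trough = C₀ × (r + r² + … + r^5) = C₀ × r(1−r^5)/(1−r)
        = 6.085 × 0.3728 × (1 − 0.007201) / (1 − 0.3728) = 3.591 mg/L

3.59 mg/L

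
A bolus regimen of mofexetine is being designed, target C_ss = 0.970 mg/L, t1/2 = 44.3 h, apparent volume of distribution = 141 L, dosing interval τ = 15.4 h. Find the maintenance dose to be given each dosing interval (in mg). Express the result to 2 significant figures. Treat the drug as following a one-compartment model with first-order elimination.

k = ln2 / t½ = 0.693147 / 44.3 = 0.01565 h⁻¹
CL = k × Vd = 0.01565 × 141 = 2.207 L/h
At steady state, Dose/τ = Css × CL.
Dose = Css × CL × τ = 0.970 × 2.207 × 15.4 = 32.97 mg

33 mg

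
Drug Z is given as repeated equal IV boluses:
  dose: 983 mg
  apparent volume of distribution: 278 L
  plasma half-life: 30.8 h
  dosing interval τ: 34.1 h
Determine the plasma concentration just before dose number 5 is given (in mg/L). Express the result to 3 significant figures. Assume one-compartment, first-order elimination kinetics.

2.92 mg/L

C₀ per dose = Dose / Vd = 983 / 278 = 3.536 mg/L
k = ln2 / t½ = 0.693147 / 30.8 = 0.02250 h⁻¹
Fraction remaining after one interval: r = e^(−kτ) = e^(−0.02250 × 34.1) = 0.4643
Before dose 5, 4 doses have been given (aged 1τ, 2τ, 3τ, 4τ).
C_trough = C₀ × (r + r² + … + r^4) = C₀ × r(1−r^4)/(1−r)
        = 3.536 × 0.4643 × (1 − 0.04647) / (1 − 0.4643) = 2.922 mg/L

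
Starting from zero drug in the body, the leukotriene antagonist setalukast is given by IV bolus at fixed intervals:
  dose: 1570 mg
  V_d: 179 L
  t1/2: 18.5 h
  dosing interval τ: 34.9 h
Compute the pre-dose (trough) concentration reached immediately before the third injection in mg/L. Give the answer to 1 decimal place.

C₀ per dose = Dose / Vd = 1570 / 179 = 8.771 mg/L
k = ln2 / t½ = 0.693147 / 18.5 = 0.03747 h⁻¹
Fraction remaining after one interval: r = e^(−kτ) = e^(−0.03747 × 34.9) = 0.2704
Before dose 3, 2 doses have been given (aged 1τ, 2τ).
C_trough = C₀ × (r + r²) = 8.771 × (0.2704 + 0.07312) = 3.013 mg/L

3.0 mg/L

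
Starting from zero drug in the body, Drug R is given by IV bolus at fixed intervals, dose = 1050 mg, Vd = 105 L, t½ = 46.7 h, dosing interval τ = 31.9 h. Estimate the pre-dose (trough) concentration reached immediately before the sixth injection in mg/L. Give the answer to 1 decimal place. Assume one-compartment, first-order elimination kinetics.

15.0 mg/L

C₀ per dose = Dose / Vd = 1050 / 105 = 10.00 mg/L
k = ln2 / t½ = 0.693147 / 46.7 = 0.01484 h⁻¹
Fraction remaining after one interval: r = e^(−kτ) = e^(−0.01484 × 31.9) = 0.6229
Before dose 6, 5 doses have been given (aged 1τ, 2τ, 3τ, 4τ, 5τ).
C_trough = C₀ × (r + r² + … + r^5) = C₀ × r(1−r^5)/(1−r)
        = 10.00 × 0.6229 × (1 − 0.09378) / (1 − 0.6229) = 14.97 mg/L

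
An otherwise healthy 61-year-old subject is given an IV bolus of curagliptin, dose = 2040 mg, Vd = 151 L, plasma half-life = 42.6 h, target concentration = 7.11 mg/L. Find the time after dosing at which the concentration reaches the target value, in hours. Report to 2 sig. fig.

39 h

C₀ = Dose / Vd = 2040 / 151 = 13.51 mg/L
k = ln2 / t½ = 0.693147 / 42.6 = 0.01627 h⁻¹
t = ln(C₀ / C) / k = ln(13.51 / 7.11) / 0.01627
  = ln(1.900) / 0.01627 = 0.6419 / 0.01627 = 39.45 h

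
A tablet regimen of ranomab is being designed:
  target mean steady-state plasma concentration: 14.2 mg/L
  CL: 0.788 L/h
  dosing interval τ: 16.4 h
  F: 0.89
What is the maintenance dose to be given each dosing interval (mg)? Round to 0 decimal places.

206 mg

At steady state, F × (Dose/τ) = Css × CL.
Dose = Css × CL × τ / F = 14.2 × 0.7880 × 16.4 / 0.89 = 206.2 mg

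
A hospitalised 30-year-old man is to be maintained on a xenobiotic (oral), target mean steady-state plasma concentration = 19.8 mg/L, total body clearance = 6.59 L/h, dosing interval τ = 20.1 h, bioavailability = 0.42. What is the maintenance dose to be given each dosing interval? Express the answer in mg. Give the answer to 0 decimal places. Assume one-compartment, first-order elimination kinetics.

6244 mg

At steady state, F × (Dose/τ) = Css × CL.
Dose = Css × CL × τ / F = 19.8 × 6.590 × 20.1 / 0.42 = 6244 mg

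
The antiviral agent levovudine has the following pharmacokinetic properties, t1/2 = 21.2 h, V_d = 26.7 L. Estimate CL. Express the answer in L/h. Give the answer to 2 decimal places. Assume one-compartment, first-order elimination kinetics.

k = ln2 / t½ = 0.693147 / 21.2 = 0.03270 h⁻¹
CL = k × Vd = 0.03270 × 26.7 = 0.8731 L/h

0.87 L/h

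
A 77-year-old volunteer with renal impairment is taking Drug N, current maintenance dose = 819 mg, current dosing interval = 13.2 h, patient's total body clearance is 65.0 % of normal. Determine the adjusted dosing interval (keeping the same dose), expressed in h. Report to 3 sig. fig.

To keep the same average steady-state level, dosing rate must scale with clearance.
CL ratio = 65.0 / 100 = 0.6500
New interval (same dose) = 13.2 / 0.6500 = 20.31 h

20.3 h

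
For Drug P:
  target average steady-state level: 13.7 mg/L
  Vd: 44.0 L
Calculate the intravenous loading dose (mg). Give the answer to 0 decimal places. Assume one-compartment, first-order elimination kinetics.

LD = Css × Vd = 13.7 × 44.0 = 602.8 mg

603 mg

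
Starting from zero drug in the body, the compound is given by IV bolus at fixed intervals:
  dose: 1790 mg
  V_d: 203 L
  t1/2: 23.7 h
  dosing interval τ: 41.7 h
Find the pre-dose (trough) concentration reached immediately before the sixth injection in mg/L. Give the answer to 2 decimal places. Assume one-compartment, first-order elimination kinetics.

3.69 mg/L

C₀ per dose = Dose / Vd = 1790 / 203 = 8.818 mg/L
k = ln2 / t½ = 0.693147 / 23.7 = 0.02925 h⁻¹
Fraction remaining after one interval: r = e^(−kτ) = e^(−0.02925 × 41.7) = 0.2953
Before dose 6, 5 doses have been given (aged 1τ, 2τ, 3τ, 4τ, 5τ).
C_trough = C₀ × (r + r² + … + r^5) = C₀ × r(1−r^5)/(1−r)
        = 8.818 × 0.2953 × (1 − 0.002246) / (1 − 0.2953) = 3.687 mg/L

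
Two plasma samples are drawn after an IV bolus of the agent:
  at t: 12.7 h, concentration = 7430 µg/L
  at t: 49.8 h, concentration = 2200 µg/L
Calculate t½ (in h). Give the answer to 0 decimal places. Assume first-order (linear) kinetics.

21 h

k = ln(C₁/C₂) / (t₂ − t₁) = ln(7430/2200) / (49.8 − 12.7)
  = 1.217 / 37.10 = 0.03280 h⁻¹
t½ = ln2 / k = 0.693147 / 0.03280 = 21.13 h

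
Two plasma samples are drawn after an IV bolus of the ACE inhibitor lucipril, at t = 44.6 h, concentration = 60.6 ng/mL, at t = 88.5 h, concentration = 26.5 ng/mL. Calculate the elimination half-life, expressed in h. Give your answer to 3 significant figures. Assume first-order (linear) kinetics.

k = ln(C₁/C₂) / (t₂ − t₁) = ln(60.6/26.5) / (88.5 − 44.6)
  = 0.8272 / 43.90 = 0.01884 h⁻¹
t½ = ln2 / k = 0.693147 / 0.01884 = 36.79 h

36.8 h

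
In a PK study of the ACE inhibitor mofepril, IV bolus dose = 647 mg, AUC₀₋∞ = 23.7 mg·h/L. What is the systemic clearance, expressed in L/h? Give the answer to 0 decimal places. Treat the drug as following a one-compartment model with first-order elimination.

CL = Dose / AUC = 647 / 23.7 = 27.30 L/h

27 L/h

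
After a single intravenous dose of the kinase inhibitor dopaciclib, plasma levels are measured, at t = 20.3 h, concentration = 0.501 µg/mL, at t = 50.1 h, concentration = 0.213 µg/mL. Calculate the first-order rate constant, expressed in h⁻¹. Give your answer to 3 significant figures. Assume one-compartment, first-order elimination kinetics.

k = ln(C₁/C₂) / (t₂ − t₁) = ln(0.501/0.213) / (50.1 − 20.3)
  = 0.8553 / 29.80 = 0.02870 h⁻¹

0.0287 h⁻¹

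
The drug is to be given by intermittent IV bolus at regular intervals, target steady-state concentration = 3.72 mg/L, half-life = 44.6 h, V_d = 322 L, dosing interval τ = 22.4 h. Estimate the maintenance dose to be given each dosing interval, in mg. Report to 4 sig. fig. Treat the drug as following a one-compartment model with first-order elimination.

k = ln2 / t½ = 0.693147 / 44.6 = 0.01554 h⁻¹
CL = k × Vd = 0.01554 × 322 = 5.004 L/h
At steady state, Dose/τ = Css × CL.
Dose = Css × CL × τ = 3.72 × 5.004 × 22.4 = 417.0 mg

417.0 mg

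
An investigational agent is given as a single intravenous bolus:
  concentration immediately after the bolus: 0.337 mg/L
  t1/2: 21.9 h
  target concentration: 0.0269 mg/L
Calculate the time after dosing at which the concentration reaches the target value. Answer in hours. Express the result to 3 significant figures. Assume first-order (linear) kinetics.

k = ln2 / t½ = 0.693147 / 21.9 = 0.03165 h⁻¹
t = ln(C₀ / C) / k = ln(0.3370 / 0.0269) / 0.03165
  = ln(12.53) / 0.03165 = 2.528 / 0.03165 = 79.87 h

79.9 h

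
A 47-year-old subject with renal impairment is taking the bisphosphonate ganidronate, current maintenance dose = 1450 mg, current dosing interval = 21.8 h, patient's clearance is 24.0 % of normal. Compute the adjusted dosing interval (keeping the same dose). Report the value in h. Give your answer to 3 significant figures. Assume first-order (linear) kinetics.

To keep the same average steady-state level, dosing rate must scale with clearance.
CL ratio = 24.0 / 100 = 0.2400
New interval (same dose) = 21.8 / 0.2400 = 90.83 h

90.8 h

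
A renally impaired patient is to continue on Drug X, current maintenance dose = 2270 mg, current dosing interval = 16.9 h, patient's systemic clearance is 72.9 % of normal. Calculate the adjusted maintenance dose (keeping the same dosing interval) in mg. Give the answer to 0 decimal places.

To keep the same average steady-state level, dosing rate must scale with clearance.
CL ratio = 72.9 / 100 = 0.7290
New dose (same interval) = 2270 × 0.7290 = 1655 mg

1655 mg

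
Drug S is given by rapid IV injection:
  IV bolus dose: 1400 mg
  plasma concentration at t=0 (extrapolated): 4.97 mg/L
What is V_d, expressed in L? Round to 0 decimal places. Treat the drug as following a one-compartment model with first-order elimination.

282 L

Vd = Dose / C₀ = 1400 / 4.97 = 281.7 L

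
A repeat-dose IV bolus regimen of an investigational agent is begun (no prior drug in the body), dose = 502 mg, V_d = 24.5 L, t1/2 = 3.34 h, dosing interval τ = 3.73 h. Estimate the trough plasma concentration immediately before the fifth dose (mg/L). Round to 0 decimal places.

17 mg/L

C₀ per dose = Dose / Vd = 502 / 24.5 = 20.49 mg/L
k = ln2 / t½ = 0.693147 / 3.34 = 0.2075 h⁻¹
Fraction remaining after one interval: r = e^(−kτ) = e^(−0.2075 × 3.73) = 0.4612
Before dose 5, 4 doses have been given (aged 1τ, 2τ, 3τ, 4τ).
C_trough = C₀ × (r + r² + … + r^4) = C₀ × r(1−r^4)/(1−r)
        = 20.49 × 0.4612 × (1 − 0.04524) / (1 − 0.4612) = 16.75 mg/L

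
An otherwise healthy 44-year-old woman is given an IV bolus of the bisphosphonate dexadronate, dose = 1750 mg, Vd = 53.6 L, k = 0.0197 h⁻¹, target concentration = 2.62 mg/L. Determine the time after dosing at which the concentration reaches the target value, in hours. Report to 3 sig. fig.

128 h

C₀ = Dose / Vd = 1750 / 53.6 = 32.65 mg/L
t = ln(C₀ / C) / k = ln(32.65 / 2.62) / 0.01970
  = ln(12.46) / 0.01970 = 2.523 / 0.01970 = 128.1 h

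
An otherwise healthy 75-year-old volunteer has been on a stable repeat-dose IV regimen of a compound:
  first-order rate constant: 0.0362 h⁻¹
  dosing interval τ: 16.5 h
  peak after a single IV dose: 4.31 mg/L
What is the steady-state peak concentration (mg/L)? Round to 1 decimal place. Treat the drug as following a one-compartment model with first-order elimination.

9.6 mg/L

e^(−kτ) = e^(−0.03620 × 16.5) = 0.5503
Accumulation ratio R = 1 / (1 − e^(−kτ)) = 1 / (1 − 0.5503) = 2.224
Steady-state peak = C₀ × R = 4.31 × 2.224 = 9.585 mg/L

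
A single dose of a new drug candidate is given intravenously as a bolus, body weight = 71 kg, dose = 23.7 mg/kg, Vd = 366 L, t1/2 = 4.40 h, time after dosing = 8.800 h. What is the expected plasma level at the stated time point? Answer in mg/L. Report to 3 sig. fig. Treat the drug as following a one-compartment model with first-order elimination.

Total dose = 23.7 × 71 = 1683 mg
C₀ = Dose / Vd = 1683 / 366 = 4.598 mg/L
k = ln2 / t½ = 0.693147 / 4.40 = 0.1575 h⁻¹
t / t½ = 8.800 / 4.40 = 2 half-lives
C = C₀ × (1/2)^2 = 4.598 × 0.2500 = 1.150 mg/L

1.15 mg/L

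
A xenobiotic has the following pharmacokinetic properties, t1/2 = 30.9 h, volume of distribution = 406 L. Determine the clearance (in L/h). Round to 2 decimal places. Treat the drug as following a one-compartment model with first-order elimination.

9.11 L/h

k = ln2 / t½ = 0.693147 / 30.9 = 0.02243 h⁻¹
CL = k × Vd = 0.02243 × 406 = 9.107 L/h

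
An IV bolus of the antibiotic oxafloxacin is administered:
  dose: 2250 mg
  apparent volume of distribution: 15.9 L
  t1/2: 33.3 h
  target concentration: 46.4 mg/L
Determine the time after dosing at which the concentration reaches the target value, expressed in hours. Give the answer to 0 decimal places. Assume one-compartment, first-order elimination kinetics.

C₀ = Dose / Vd = 2250 / 15.9 = 141.5 mg/L
k = ln2 / t½ = 0.693147 / 33.3 = 0.02082 h⁻¹
t = ln(C₀ / C) / k = ln(141.5 / 46.4) / 0.02082
  = ln(3.050) / 0.02082 = 1.115 / 0.02082 = 53.55 h

54 h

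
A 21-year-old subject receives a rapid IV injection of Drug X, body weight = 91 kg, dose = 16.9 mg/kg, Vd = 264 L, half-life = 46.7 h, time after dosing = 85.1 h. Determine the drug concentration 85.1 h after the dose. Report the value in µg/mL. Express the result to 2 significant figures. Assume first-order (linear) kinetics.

Total dose = 16.9 × 91 = 1538 mg
C₀ = Dose / Vd = 1538 / 264 = 5.826 mg/L
k = ln2 / t½ = 0.693147 / 46.7 = 0.01484 h⁻¹
C = C₀ · e^(−k·t) = 5.826 × e^(−0.01484 × 85.1)
  = 5.826 × 0.2828 = 1.648 mg/L
(1.648 mg/L = 1.648 µg/mL)

1.6 µg/mL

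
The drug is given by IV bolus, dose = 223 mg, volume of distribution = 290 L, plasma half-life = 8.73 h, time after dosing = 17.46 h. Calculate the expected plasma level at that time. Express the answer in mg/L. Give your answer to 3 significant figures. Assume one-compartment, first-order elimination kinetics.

C₀ = Dose / Vd = 223.0 / 290 = 0.7690 mg/L
k = ln2 / t½ = 0.693147 / 8.73 = 0.07940 h⁻¹
t / t½ = 17.46 / 8.73 = 2 half-lives
C = C₀ × (1/2)^2 = 0.7690 × 0.2500 = 0.1923 mg/L

0.192 mg/L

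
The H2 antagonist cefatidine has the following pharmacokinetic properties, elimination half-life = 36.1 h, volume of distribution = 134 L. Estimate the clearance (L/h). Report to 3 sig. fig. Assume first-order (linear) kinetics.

2.57 L/h

k = ln2 / t½ = 0.693147 / 36.1 = 0.01920 h⁻¹
CL = k × Vd = 0.01920 × 134 = 2.573 L/h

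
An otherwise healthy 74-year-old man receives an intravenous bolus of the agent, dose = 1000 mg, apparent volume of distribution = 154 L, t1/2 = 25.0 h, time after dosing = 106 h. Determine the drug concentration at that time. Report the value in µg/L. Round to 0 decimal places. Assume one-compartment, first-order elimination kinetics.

344 µg/L

C₀ = Dose / Vd = 1000 / 154 = 6.494 mg/L
k = ln2 / t½ = 0.693147 / 25.0 = 0.02773 h⁻¹
C = C₀ · e^(−k·t) = 6.494 × e^(−0.02773 × 106)
  = 6.494 × 0.05290 = 0.3435 mg/L
Convert: 0.3435 mg/L × 1000 = 343.5 µg/L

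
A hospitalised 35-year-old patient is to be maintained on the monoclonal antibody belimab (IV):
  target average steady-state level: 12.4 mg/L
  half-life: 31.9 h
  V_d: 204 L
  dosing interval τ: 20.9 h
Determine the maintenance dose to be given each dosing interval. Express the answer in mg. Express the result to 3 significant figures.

1150 mg

k = ln2 / t½ = 0.693147 / 31.9 = 0.02173 h⁻¹
CL = k × Vd = 0.02173 × 204 = 4.433 L/h
At steady state, Dose/τ = Css × CL.
Dose = Css × CL × τ = 12.4 × 4.433 × 20.9 = 1149 mg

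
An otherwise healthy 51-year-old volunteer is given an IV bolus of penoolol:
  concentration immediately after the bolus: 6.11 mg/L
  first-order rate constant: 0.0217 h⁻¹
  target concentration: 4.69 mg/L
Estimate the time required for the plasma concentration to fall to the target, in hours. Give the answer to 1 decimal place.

t = ln(C₀ / C) / k = ln(6.110 / 4.69) / 0.02170
  = ln(1.303) / 0.02170 = 0.2647 / 0.02170 = 12.20 h

12.2 h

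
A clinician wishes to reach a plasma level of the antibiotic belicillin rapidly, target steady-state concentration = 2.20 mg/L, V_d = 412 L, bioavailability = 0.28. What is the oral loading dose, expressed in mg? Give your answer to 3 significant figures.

LD = Css × Vd / F = 2.20 × 412 / 0.28 = 3237 mg

3240 mg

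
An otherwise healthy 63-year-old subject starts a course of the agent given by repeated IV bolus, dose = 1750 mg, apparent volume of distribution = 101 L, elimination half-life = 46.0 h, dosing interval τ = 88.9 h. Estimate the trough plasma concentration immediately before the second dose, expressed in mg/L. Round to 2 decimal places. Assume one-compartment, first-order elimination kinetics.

C₀ per dose = Dose / Vd = 1750 / 101 = 17.33 mg/L
k = ln2 / t½ = 0.693147 / 46.0 = 0.01507 h⁻¹
Fraction remaining after one interval: r = e^(−kτ) = e^(−0.01507 × 88.9) = 0.2619
Before dose 2, 1 dose has been given (aged 1τ).
C_trough = C₀ × r = 17.33 × 0.2619 = 4.539 mg/L

4.54 mg/L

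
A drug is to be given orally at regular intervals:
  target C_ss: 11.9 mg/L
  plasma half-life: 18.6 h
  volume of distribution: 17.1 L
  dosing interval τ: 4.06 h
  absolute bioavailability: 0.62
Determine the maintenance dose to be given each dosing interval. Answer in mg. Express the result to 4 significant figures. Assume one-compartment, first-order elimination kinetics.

49.66 mg

k = ln2 / t½ = 0.693147 / 18.6 = 0.03727 h⁻¹
CL = k × Vd = 0.03727 × 17.1 = 0.6373 L/h
At steady state, F × (Dose/τ) = Css × CL.
Dose = Css × CL × τ / F = 11.9 × 0.6373 × 4.06 / 0.62 = 49.66 mg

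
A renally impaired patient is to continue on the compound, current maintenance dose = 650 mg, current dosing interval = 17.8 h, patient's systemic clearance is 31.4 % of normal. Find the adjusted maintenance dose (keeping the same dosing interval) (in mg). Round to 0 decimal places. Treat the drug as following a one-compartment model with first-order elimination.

204 mg

To keep the same average steady-state level, dosing rate must scale with clearance.
CL ratio = 31.4 / 100 = 0.3140
New dose (same interval) = 650 × 0.3140 = 204.1 mg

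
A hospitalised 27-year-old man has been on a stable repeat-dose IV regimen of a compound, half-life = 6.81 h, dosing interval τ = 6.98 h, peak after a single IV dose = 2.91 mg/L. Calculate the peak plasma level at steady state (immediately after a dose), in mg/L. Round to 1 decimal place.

k = ln2 / t½ = 0.693147 / 6.81 = 0.1018 h⁻¹
e^(−kτ) = e^(−0.1018 × 6.98) = 0.4914
Accumulation ratio R = 1 / (1 − e^(−kτ)) = 1 / (1 − 0.4914) = 1.966
Steady-state peak = C₀ × R = 2.91 × 1.966 = 5.721 mg/L

5.7 mg/L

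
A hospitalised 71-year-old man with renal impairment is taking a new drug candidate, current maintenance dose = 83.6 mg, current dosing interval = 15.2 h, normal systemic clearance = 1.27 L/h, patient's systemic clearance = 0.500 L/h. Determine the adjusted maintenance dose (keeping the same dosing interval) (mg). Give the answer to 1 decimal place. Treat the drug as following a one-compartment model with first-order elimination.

32.9 mg

To keep the same average steady-state level, dosing rate must scale with clearance.
CL ratio = 0.500 / 1.27 = 0.3937
New dose (same interval) = 83.6 × 0.3937 = 32.91 mg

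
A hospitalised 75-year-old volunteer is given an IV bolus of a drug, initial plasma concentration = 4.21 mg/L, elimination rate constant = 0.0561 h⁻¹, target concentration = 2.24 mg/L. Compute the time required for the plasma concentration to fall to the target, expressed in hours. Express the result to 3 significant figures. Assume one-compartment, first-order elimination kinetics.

11.2 h

t = ln(C₀ / C) / k = ln(4.210 / 2.24) / 0.05610
  = ln(1.879) / 0.05610 = 0.6307 / 0.05610 = 11.24 h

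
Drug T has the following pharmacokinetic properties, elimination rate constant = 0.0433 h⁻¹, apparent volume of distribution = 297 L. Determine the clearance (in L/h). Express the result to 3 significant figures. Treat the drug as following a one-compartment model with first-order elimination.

CL = k × Vd = 0.0433 × 297 = 12.86 L/h

12.9 L/h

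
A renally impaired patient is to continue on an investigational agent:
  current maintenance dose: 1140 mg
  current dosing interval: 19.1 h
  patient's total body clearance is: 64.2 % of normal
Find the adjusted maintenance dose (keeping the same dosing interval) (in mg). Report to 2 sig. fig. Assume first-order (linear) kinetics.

730 mg

To keep the same average steady-state level, dosing rate must scale with clearance.
CL ratio = 64.2 / 100 = 0.6420
New dose (same interval) = 1140 × 0.6420 = 731.9 mg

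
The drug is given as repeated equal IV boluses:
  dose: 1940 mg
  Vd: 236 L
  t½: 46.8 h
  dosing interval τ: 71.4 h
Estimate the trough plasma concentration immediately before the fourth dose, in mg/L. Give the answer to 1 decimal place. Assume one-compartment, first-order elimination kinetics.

C₀ per dose = Dose / Vd = 1940 / 236 = 8.220 mg/L
k = ln2 / t½ = 0.693147 / 46.8 = 0.01481 h⁻¹
Fraction remaining after one interval: r = e^(−kτ) = e^(−0.01481 × 71.4) = 0.3473
Before dose 4, 3 doses have been given (aged 1τ, 2τ, 3τ).
C_trough = C₀ × (r + r² + … + r^3) = C₀ × r(1−r^3)/(1−r)
        = 8.220 × 0.3473 × (1 − 0.04189) / (1 − 0.3473) = 4.191 mg/L

4.2 mg/L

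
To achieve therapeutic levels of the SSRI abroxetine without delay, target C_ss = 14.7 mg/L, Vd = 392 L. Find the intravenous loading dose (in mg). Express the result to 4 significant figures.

5762 mg

LD = Css × Vd = 14.7 × 392 = 5762 mg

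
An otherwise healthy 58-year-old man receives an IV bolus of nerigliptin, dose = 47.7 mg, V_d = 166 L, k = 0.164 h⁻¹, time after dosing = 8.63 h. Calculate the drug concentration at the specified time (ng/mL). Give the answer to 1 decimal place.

C₀ = Dose / Vd = 47.70 / 166 = 0.2873 mg/L
C = C₀ · e^(−k·t) = 0.2873 × e^(−0.1640 × 8.63)
  = 0.2873 × 0.2428 = 0.06976 mg/L
Convert: 0.06976 mg/L × 1000 = 69.76 ng/mL

69.8 ng/mL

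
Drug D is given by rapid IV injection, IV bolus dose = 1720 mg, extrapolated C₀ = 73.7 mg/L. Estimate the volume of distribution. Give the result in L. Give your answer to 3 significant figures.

Vd = Dose / C₀ = 1720 / 73.7 = 23.34 L

23.3 L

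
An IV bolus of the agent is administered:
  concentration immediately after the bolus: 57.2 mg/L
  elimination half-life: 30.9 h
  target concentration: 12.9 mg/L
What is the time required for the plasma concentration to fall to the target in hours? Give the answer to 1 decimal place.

k = ln2 / t½ = 0.693147 / 30.9 = 0.02243 h⁻¹
t = ln(C₀ / C) / k = ln(57.20 / 12.9) / 0.02243
  = ln(4.434) / 0.02243 = 1.489 / 0.02243 = 66.38 h

66.4 h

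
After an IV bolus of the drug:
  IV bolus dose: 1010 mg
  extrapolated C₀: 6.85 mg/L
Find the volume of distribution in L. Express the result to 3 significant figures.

Vd = Dose / C₀ = 1010 / 6.85 = 147.4 L

147 L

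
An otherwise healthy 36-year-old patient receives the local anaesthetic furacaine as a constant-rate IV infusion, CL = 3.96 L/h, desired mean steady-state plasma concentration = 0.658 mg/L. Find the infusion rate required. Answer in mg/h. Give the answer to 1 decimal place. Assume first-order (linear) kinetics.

At steady state, infusion rate R₀ = Css × CL = 0.658 × 3.960 = 2.606 mg/h

2.6 mg/h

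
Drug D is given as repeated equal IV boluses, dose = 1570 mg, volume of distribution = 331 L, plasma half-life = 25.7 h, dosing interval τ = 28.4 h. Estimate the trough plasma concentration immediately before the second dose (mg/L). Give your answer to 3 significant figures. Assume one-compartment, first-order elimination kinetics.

2.21 mg/L

C₀ per dose = Dose / Vd = 1570 / 331 = 4.743 mg/L
k = ln2 / t½ = 0.693147 / 25.7 = 0.02697 h⁻¹
Fraction remaining after one interval: r = e^(−kτ) = e^(−0.02697 × 28.4) = 0.4649
Before dose 2, 1 dose has been given (aged 1τ).
C_trough = C₀ × r = 4.743 × 0.4649 = 2.205 mg/L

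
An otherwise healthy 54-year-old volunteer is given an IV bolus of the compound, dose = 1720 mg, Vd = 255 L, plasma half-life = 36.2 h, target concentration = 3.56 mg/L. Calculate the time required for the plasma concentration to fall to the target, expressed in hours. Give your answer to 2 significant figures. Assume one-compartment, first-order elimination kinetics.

C₀ = Dose / Vd = 1720 / 255 = 6.745 mg/L
k = ln2 / t½ = 0.693147 / 36.2 = 0.01915 h⁻¹
t = ln(C₀ / C) / k = ln(6.745 / 3.56) / 0.01915
  = ln(1.895) / 0.01915 = 0.6392 / 0.01915 = 33.38 h

33 h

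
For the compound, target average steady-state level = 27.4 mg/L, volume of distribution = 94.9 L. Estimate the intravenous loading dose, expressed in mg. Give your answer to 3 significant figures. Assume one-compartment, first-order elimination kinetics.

LD = Css × Vd = 27.4 × 94.9 = 2600 mg

2600 mg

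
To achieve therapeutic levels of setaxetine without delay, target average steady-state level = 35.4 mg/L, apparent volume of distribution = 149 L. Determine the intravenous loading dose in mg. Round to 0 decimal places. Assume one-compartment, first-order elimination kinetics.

LD = Css × Vd = 35.4 × 149 = 5275 mg

5275 mg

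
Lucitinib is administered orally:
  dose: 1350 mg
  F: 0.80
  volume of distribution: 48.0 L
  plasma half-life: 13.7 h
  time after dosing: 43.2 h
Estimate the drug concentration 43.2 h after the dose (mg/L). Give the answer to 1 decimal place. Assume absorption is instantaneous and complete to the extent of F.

Amount reaching circulation = F × Dose = 0.80 × 1350 = 1080 mg
C₀ = F·Dose / Vd = 1080 / 48.0 = 22.50 mg/L
k = ln2 / t½ = 0.693147 / 13.7 = 0.05059 h⁻¹
C = C₀ · e^(−k·t) = 22.50 × e^(−0.05059 × 43.2)
  = 22.50 × 0.1124 = 2.529 mg/L

2.5 mg/L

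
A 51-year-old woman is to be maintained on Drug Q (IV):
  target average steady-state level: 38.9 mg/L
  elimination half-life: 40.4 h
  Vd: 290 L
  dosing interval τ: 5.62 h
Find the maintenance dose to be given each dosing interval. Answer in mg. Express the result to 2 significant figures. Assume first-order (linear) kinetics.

k = ln2 / t½ = 0.693147 / 40.4 = 0.01716 h⁻¹
CL = k × Vd = 0.01716 × 290 = 4.976 L/h
At steady state, Dose/τ = Css × CL.
Dose = Css × CL × τ = 38.9 × 4.976 × 5.62 = 1088 mg

1100 mg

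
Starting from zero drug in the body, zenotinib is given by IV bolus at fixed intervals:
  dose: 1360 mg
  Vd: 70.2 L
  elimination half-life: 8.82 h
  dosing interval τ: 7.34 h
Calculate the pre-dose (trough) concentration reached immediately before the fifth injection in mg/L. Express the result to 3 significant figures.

C₀ per dose = Dose / Vd = 1360 / 70.2 = 19.37 mg/L
k = ln2 / t½ = 0.693147 / 8.82 = 0.07859 h⁻¹
Fraction remaining after one interval: r = e^(−kτ) = e^(−0.07859 × 7.34) = 0.5617
Before dose 5, 4 doses have been given (aged 1τ, 2τ, 3τ, 4τ).
C_trough = C₀ × (r + r² + … + r^4) = C₀ × r(1−r^4)/(1−r)
        = 19.37 × 0.5617 × (1 − 0.09954) / (1 − 0.5617) = 22.35 mg/L

22.4 mg/L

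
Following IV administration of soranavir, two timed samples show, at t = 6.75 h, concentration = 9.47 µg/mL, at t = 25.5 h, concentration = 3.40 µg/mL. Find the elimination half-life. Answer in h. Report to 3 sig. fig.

k = ln(C₁/C₂) / (t₂ − t₁) = ln(9.47/3.40) / (25.5 − 6.75)
  = 1.024 / 18.75 = 0.05461 h⁻¹
t½ = ln2 / k = 0.693147 / 0.05461 = 12.69 h

12.7 h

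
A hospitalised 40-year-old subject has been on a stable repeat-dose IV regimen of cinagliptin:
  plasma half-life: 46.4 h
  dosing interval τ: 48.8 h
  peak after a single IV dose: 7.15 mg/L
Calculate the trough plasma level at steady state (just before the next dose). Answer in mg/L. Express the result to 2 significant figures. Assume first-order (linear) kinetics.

6.7 mg/L

k = ln2 / t½ = 0.693147 / 46.4 = 0.01494 h⁻¹
e^(−kτ) = e^(−0.01494 × 48.8) = 0.4824
Accumulation ratio R = 1 / (1 − e^(−kτ)) = 1 / (1 − 0.4824) = 1.932
Steady-state trough = C₀ × R × e^(−kτ) = 7.15 × 1.932 × 0.4824 = 6.664 mg/L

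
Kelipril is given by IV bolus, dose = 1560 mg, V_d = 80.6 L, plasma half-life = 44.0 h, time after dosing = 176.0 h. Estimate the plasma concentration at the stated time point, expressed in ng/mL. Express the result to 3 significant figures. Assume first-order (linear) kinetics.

C₀ = Dose / Vd = 1560 / 80.6 = 19.35 mg/L
k = ln2 / t½ = 0.693147 / 44.0 = 0.01575 h⁻¹
t / t½ = 176.0 / 44.0 = 4 half-lives
C = C₀ × (1/2)^4 = 19.35 × 0.06250 = 1.209 mg/L
Convert: 1.209 mg/L × 1000 = 1209 ng/mL

1210 ng/mL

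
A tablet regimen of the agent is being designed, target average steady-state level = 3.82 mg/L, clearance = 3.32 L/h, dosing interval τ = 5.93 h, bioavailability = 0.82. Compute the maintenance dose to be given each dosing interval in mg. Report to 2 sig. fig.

92 mg

At steady state, F × (Dose/τ) = Css × CL.
Dose = Css × CL × τ / F = 3.82 × 3.320 × 5.93 / 0.82 = 91.72 mg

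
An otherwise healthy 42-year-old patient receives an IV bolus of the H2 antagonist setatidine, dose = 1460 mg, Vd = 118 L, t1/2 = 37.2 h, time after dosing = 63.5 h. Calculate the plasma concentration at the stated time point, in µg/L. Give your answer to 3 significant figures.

3790 µg/L

C₀ = Dose / Vd = 1460 / 118 = 12.37 mg/L
k = ln2 / t½ = 0.693147 / 37.2 = 0.01863 h⁻¹
C = C₀ · e^(−k·t) = 12.37 × e^(−0.01863 × 63.5)
  = 12.37 × 0.3064 = 3.790 mg/L
Convert: 3.790 mg/L × 1000 = 3790 µg/L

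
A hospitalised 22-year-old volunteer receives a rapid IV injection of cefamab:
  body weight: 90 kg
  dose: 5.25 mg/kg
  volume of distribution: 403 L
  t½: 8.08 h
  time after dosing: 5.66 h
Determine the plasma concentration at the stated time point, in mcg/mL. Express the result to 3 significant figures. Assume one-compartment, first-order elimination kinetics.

Total dose = 5.25 × 90 = 472.5 mg
C₀ = Dose / Vd = 472.5 / 403 = 1.172 mg/L
k = ln2 / t½ = 0.693147 / 8.08 = 0.08579 h⁻¹
C = C₀ · e^(−k·t) = 1.172 × e^(−0.08579 × 5.66)
  = 1.172 × 0.6153 = 0.7211 mg/L
(0.7211 mg/L = 0.7211 mcg/mL)

0.721 mcg/mL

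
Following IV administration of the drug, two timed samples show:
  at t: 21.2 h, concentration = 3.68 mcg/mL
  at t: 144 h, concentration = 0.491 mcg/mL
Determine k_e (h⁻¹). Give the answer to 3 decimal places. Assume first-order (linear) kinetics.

k = ln(C₁/C₂) / (t₂ − t₁) = ln(3.68/0.491) / (144 − 21.2)
  = 2.014 / 122.8 = 0.01640 h⁻¹

0.016 h⁻¹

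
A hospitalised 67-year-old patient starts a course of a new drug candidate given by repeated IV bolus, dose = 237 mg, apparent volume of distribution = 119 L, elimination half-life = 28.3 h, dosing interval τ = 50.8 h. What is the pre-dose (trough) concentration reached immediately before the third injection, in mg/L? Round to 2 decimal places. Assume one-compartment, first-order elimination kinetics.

0.74 mg/L

C₀ per dose = Dose / Vd = 237 / 119 = 1.992 mg/L
k = ln2 / t½ = 0.693147 / 28.3 = 0.02449 h⁻¹
Fraction remaining after one interval: r = e^(−kτ) = e^(−0.02449 × 50.8) = 0.2882
Before dose 3, 2 doses have been given (aged 1τ, 2τ).
C_trough = C₀ × (r + r²) = 1.992 × (0.2882 + 0.08306) = 0.7395 mg/L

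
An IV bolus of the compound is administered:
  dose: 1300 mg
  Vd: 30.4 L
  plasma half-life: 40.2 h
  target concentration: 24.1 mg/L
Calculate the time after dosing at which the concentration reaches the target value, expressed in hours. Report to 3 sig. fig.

33.3 h

C₀ = Dose / Vd = 1300 / 30.4 = 42.76 mg/L
k = ln2 / t½ = 0.693147 / 40.2 = 0.01724 h⁻¹
t = ln(C₀ / C) / k = ln(42.76 / 24.1) / 0.01724
  = ln(1.774) / 0.01724 = 0.5732 / 0.01724 = 33.25 h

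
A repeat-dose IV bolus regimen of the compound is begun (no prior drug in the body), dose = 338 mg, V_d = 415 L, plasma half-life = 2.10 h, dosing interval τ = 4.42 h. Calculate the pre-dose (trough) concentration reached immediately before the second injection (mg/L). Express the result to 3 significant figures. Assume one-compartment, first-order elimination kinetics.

C₀ per dose = Dose / Vd = 338 / 415 = 0.8145 mg/L
k = ln2 / t½ = 0.693147 / 2.10 = 0.3301 h⁻¹
Fraction remaining after one interval: r = e^(−kτ) = e^(−0.3301 × 4.42) = 0.2325
Before dose 2, 1 dose has been given (aged 1τ).
C_trough = C₀ × r = 0.8145 × 0.2325 = 0.1894 mg/L

0.189 mg/L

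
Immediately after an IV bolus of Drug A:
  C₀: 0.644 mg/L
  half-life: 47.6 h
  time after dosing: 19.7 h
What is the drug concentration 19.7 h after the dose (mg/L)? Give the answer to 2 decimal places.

0.48 mg/L

k = ln2 / t½ = 0.693147 / 47.6 = 0.01456 h⁻¹
C = C₀ · e^(−k·t) = 0.6440 × e^(−0.01456 × 19.7)
  = 0.6440 × 0.7506 = 0.4834 mg/L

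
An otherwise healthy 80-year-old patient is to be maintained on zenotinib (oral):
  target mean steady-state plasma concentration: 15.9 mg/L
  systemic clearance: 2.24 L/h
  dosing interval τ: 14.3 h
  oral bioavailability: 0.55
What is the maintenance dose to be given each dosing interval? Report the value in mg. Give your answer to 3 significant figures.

926 mg

At steady state, F × (Dose/τ) = Css × CL.
Dose = Css × CL × τ / F = 15.9 × 2.240 × 14.3 / 0.55 = 926.0 mg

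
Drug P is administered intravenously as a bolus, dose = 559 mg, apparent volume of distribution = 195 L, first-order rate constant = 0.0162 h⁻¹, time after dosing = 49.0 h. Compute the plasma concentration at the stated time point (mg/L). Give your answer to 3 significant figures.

C₀ = Dose / Vd = 559.0 / 195 = 2.867 mg/L
C = C₀ · e^(−k·t) = 2.867 × e^(−0.01620 × 49.0)
  = 2.867 × 0.4521 = 1.296 mg/L

1.30 mg/L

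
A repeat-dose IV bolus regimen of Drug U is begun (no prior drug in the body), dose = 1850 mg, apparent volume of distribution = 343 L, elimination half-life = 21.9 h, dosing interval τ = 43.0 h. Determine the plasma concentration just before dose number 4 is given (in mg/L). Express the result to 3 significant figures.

C₀ per dose = Dose / Vd = 1850 / 343 = 5.394 mg/L
k = ln2 / t½ = 0.693147 / 21.9 = 0.03165 h⁻¹
Fraction remaining after one interval: r = e^(−kτ) = e^(−0.03165 × 43.0) = 0.2564
Before dose 4, 3 doses have been given (aged 1τ, 2τ, 3τ).
C_trough = C₀ × (r + r² + … + r^3) = C₀ × r(1−r^3)/(1−r)
        = 5.394 × 0.2564 × (1 − 0.01686) / (1 − 0.2564) = 1.829 mg/L

1.83 mg/L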